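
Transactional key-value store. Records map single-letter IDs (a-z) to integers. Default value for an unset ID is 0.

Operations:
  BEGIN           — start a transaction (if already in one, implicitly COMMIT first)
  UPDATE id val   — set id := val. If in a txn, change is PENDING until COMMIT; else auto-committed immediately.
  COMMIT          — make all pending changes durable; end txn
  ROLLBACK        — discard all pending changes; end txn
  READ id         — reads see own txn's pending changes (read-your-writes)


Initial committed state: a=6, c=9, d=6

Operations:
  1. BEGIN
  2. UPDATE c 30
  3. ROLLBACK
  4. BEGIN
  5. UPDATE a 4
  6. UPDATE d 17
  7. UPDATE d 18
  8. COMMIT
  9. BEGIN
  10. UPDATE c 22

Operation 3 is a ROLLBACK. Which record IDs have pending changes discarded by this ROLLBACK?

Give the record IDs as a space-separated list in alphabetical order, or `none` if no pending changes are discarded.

Initial committed: {a=6, c=9, d=6}
Op 1: BEGIN: in_txn=True, pending={}
Op 2: UPDATE c=30 (pending; pending now {c=30})
Op 3: ROLLBACK: discarded pending ['c']; in_txn=False
Op 4: BEGIN: in_txn=True, pending={}
Op 5: UPDATE a=4 (pending; pending now {a=4})
Op 6: UPDATE d=17 (pending; pending now {a=4, d=17})
Op 7: UPDATE d=18 (pending; pending now {a=4, d=18})
Op 8: COMMIT: merged ['a', 'd'] into committed; committed now {a=4, c=9, d=18}
Op 9: BEGIN: in_txn=True, pending={}
Op 10: UPDATE c=22 (pending; pending now {c=22})
ROLLBACK at op 3 discards: ['c']

Answer: c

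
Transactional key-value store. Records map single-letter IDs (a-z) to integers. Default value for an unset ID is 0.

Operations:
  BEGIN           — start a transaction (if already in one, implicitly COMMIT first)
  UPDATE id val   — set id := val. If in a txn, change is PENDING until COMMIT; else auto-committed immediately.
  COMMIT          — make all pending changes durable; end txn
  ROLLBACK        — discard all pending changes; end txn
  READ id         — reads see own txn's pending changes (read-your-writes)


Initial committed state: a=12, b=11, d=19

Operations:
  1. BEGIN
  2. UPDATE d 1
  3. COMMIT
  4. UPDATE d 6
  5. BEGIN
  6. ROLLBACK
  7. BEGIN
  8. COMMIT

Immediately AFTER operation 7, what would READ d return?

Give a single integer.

Answer: 6

Derivation:
Initial committed: {a=12, b=11, d=19}
Op 1: BEGIN: in_txn=True, pending={}
Op 2: UPDATE d=1 (pending; pending now {d=1})
Op 3: COMMIT: merged ['d'] into committed; committed now {a=12, b=11, d=1}
Op 4: UPDATE d=6 (auto-commit; committed d=6)
Op 5: BEGIN: in_txn=True, pending={}
Op 6: ROLLBACK: discarded pending []; in_txn=False
Op 7: BEGIN: in_txn=True, pending={}
After op 7: visible(d) = 6 (pending={}, committed={a=12, b=11, d=6})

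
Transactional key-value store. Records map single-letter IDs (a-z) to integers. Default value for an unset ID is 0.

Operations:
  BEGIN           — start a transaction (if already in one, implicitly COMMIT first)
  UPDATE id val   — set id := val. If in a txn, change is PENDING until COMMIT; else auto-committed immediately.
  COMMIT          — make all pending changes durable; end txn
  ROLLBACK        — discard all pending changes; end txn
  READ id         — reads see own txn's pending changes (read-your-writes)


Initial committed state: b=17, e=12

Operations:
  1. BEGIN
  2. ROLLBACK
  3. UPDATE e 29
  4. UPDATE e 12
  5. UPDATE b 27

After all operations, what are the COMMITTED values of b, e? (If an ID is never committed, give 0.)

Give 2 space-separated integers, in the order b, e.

Answer: 27 12

Derivation:
Initial committed: {b=17, e=12}
Op 1: BEGIN: in_txn=True, pending={}
Op 2: ROLLBACK: discarded pending []; in_txn=False
Op 3: UPDATE e=29 (auto-commit; committed e=29)
Op 4: UPDATE e=12 (auto-commit; committed e=12)
Op 5: UPDATE b=27 (auto-commit; committed b=27)
Final committed: {b=27, e=12}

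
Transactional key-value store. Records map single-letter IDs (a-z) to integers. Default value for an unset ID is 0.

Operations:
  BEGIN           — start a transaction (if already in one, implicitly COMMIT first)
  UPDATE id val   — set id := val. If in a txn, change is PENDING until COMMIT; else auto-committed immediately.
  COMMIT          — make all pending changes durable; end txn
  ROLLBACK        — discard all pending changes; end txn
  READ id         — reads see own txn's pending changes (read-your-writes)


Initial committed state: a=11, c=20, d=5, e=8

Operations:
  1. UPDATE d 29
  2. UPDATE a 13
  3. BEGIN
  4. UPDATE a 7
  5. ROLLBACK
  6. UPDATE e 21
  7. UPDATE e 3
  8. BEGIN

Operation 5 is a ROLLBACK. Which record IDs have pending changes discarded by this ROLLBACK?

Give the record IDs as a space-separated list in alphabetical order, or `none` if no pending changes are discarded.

Initial committed: {a=11, c=20, d=5, e=8}
Op 1: UPDATE d=29 (auto-commit; committed d=29)
Op 2: UPDATE a=13 (auto-commit; committed a=13)
Op 3: BEGIN: in_txn=True, pending={}
Op 4: UPDATE a=7 (pending; pending now {a=7})
Op 5: ROLLBACK: discarded pending ['a']; in_txn=False
Op 6: UPDATE e=21 (auto-commit; committed e=21)
Op 7: UPDATE e=3 (auto-commit; committed e=3)
Op 8: BEGIN: in_txn=True, pending={}
ROLLBACK at op 5 discards: ['a']

Answer: a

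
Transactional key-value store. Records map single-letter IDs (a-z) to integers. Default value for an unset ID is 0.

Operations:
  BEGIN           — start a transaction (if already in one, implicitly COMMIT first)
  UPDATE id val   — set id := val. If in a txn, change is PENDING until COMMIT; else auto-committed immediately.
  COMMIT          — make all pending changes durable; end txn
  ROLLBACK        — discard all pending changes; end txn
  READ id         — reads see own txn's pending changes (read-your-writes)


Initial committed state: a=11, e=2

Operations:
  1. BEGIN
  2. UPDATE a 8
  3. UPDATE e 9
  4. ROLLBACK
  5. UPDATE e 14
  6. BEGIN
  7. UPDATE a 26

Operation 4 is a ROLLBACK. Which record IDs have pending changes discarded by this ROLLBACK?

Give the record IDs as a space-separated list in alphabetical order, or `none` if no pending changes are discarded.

Initial committed: {a=11, e=2}
Op 1: BEGIN: in_txn=True, pending={}
Op 2: UPDATE a=8 (pending; pending now {a=8})
Op 3: UPDATE e=9 (pending; pending now {a=8, e=9})
Op 4: ROLLBACK: discarded pending ['a', 'e']; in_txn=False
Op 5: UPDATE e=14 (auto-commit; committed e=14)
Op 6: BEGIN: in_txn=True, pending={}
Op 7: UPDATE a=26 (pending; pending now {a=26})
ROLLBACK at op 4 discards: ['a', 'e']

Answer: a e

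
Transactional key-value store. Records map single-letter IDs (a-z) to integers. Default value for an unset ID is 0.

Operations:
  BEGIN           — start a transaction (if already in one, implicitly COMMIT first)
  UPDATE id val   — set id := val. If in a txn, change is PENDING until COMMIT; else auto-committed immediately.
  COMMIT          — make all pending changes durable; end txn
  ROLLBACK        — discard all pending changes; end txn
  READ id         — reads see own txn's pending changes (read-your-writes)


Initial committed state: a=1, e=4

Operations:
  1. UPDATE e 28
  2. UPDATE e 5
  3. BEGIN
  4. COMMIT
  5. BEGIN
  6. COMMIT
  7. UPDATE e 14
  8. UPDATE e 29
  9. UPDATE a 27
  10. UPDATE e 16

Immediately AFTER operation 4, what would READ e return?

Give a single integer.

Answer: 5

Derivation:
Initial committed: {a=1, e=4}
Op 1: UPDATE e=28 (auto-commit; committed e=28)
Op 2: UPDATE e=5 (auto-commit; committed e=5)
Op 3: BEGIN: in_txn=True, pending={}
Op 4: COMMIT: merged [] into committed; committed now {a=1, e=5}
After op 4: visible(e) = 5 (pending={}, committed={a=1, e=5})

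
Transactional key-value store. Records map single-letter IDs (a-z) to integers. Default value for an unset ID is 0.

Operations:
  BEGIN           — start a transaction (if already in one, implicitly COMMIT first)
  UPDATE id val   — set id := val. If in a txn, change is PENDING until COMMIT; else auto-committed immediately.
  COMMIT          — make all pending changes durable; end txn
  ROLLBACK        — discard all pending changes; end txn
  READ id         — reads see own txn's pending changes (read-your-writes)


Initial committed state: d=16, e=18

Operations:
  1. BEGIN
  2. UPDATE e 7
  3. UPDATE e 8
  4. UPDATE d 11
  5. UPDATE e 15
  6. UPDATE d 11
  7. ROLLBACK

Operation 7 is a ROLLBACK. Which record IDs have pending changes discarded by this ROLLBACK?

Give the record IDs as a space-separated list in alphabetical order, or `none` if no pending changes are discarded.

Answer: d e

Derivation:
Initial committed: {d=16, e=18}
Op 1: BEGIN: in_txn=True, pending={}
Op 2: UPDATE e=7 (pending; pending now {e=7})
Op 3: UPDATE e=8 (pending; pending now {e=8})
Op 4: UPDATE d=11 (pending; pending now {d=11, e=8})
Op 5: UPDATE e=15 (pending; pending now {d=11, e=15})
Op 6: UPDATE d=11 (pending; pending now {d=11, e=15})
Op 7: ROLLBACK: discarded pending ['d', 'e']; in_txn=False
ROLLBACK at op 7 discards: ['d', 'e']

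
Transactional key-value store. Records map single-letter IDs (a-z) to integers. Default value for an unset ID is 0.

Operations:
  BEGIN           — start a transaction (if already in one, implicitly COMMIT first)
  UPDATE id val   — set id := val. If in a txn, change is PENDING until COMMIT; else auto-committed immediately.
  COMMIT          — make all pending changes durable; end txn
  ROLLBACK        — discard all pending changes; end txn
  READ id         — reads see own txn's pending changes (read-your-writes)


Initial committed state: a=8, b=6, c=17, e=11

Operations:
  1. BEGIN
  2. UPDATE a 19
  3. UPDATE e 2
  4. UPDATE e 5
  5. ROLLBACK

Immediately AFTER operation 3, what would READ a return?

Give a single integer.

Initial committed: {a=8, b=6, c=17, e=11}
Op 1: BEGIN: in_txn=True, pending={}
Op 2: UPDATE a=19 (pending; pending now {a=19})
Op 3: UPDATE e=2 (pending; pending now {a=19, e=2})
After op 3: visible(a) = 19 (pending={a=19, e=2}, committed={a=8, b=6, c=17, e=11})

Answer: 19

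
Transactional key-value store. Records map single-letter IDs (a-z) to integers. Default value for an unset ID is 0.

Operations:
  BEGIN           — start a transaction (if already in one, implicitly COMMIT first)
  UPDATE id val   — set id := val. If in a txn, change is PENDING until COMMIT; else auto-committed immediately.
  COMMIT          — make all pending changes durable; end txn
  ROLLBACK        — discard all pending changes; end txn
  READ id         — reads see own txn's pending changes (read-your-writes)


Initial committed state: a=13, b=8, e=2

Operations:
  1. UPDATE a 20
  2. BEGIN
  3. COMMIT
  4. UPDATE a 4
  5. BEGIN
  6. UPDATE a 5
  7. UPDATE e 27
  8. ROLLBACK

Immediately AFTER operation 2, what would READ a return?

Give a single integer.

Answer: 20

Derivation:
Initial committed: {a=13, b=8, e=2}
Op 1: UPDATE a=20 (auto-commit; committed a=20)
Op 2: BEGIN: in_txn=True, pending={}
After op 2: visible(a) = 20 (pending={}, committed={a=20, b=8, e=2})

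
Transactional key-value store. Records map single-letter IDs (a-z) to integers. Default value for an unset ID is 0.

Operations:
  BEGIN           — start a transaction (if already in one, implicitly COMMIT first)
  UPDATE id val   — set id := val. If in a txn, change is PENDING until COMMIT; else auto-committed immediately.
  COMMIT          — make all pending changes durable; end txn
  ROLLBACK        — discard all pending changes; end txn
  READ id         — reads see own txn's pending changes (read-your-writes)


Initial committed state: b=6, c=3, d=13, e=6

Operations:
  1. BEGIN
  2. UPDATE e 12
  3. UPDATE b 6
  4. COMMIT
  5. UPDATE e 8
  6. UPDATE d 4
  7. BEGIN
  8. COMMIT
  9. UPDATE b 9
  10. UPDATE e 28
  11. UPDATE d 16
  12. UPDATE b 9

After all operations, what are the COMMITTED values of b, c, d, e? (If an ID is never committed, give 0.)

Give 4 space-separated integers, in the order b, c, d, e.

Initial committed: {b=6, c=3, d=13, e=6}
Op 1: BEGIN: in_txn=True, pending={}
Op 2: UPDATE e=12 (pending; pending now {e=12})
Op 3: UPDATE b=6 (pending; pending now {b=6, e=12})
Op 4: COMMIT: merged ['b', 'e'] into committed; committed now {b=6, c=3, d=13, e=12}
Op 5: UPDATE e=8 (auto-commit; committed e=8)
Op 6: UPDATE d=4 (auto-commit; committed d=4)
Op 7: BEGIN: in_txn=True, pending={}
Op 8: COMMIT: merged [] into committed; committed now {b=6, c=3, d=4, e=8}
Op 9: UPDATE b=9 (auto-commit; committed b=9)
Op 10: UPDATE e=28 (auto-commit; committed e=28)
Op 11: UPDATE d=16 (auto-commit; committed d=16)
Op 12: UPDATE b=9 (auto-commit; committed b=9)
Final committed: {b=9, c=3, d=16, e=28}

Answer: 9 3 16 28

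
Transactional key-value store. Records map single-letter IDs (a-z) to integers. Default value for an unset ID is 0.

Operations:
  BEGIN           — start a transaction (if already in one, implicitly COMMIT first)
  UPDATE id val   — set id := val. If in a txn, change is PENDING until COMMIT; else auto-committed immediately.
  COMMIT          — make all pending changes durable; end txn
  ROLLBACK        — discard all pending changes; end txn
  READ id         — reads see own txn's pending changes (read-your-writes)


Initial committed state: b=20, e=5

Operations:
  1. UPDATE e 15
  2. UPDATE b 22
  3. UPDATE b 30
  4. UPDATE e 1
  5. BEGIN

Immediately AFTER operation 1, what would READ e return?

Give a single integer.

Initial committed: {b=20, e=5}
Op 1: UPDATE e=15 (auto-commit; committed e=15)
After op 1: visible(e) = 15 (pending={}, committed={b=20, e=15})

Answer: 15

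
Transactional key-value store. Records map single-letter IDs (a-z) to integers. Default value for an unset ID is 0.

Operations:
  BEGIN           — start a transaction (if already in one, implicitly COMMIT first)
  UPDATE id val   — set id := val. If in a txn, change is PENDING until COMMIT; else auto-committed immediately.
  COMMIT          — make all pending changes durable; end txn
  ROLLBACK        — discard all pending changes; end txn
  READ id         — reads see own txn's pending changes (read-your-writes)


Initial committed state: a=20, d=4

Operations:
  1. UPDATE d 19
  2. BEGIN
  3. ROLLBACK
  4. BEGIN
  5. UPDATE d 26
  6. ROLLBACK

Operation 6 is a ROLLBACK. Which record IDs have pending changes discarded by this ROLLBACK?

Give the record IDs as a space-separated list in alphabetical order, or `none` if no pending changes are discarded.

Initial committed: {a=20, d=4}
Op 1: UPDATE d=19 (auto-commit; committed d=19)
Op 2: BEGIN: in_txn=True, pending={}
Op 3: ROLLBACK: discarded pending []; in_txn=False
Op 4: BEGIN: in_txn=True, pending={}
Op 5: UPDATE d=26 (pending; pending now {d=26})
Op 6: ROLLBACK: discarded pending ['d']; in_txn=False
ROLLBACK at op 6 discards: ['d']

Answer: d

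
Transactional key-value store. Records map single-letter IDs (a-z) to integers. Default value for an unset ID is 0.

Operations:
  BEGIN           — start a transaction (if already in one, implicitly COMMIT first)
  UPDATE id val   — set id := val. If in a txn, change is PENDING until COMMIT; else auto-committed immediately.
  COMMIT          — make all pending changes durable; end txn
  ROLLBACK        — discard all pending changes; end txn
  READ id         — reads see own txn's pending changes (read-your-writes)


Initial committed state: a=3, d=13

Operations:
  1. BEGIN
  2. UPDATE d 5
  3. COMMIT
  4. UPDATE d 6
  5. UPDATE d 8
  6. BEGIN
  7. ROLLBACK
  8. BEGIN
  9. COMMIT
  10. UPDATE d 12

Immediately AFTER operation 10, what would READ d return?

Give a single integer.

Initial committed: {a=3, d=13}
Op 1: BEGIN: in_txn=True, pending={}
Op 2: UPDATE d=5 (pending; pending now {d=5})
Op 3: COMMIT: merged ['d'] into committed; committed now {a=3, d=5}
Op 4: UPDATE d=6 (auto-commit; committed d=6)
Op 5: UPDATE d=8 (auto-commit; committed d=8)
Op 6: BEGIN: in_txn=True, pending={}
Op 7: ROLLBACK: discarded pending []; in_txn=False
Op 8: BEGIN: in_txn=True, pending={}
Op 9: COMMIT: merged [] into committed; committed now {a=3, d=8}
Op 10: UPDATE d=12 (auto-commit; committed d=12)
After op 10: visible(d) = 12 (pending={}, committed={a=3, d=12})

Answer: 12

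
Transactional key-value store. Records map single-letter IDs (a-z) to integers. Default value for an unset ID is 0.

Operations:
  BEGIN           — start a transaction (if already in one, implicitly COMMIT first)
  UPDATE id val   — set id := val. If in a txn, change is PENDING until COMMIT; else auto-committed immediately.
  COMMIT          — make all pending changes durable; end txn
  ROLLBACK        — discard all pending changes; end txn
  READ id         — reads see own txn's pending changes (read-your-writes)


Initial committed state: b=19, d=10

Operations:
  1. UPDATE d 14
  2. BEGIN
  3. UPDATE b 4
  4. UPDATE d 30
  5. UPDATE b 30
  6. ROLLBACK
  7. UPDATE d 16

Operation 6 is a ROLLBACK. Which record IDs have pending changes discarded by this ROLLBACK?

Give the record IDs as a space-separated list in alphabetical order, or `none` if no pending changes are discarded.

Answer: b d

Derivation:
Initial committed: {b=19, d=10}
Op 1: UPDATE d=14 (auto-commit; committed d=14)
Op 2: BEGIN: in_txn=True, pending={}
Op 3: UPDATE b=4 (pending; pending now {b=4})
Op 4: UPDATE d=30 (pending; pending now {b=4, d=30})
Op 5: UPDATE b=30 (pending; pending now {b=30, d=30})
Op 6: ROLLBACK: discarded pending ['b', 'd']; in_txn=False
Op 7: UPDATE d=16 (auto-commit; committed d=16)
ROLLBACK at op 6 discards: ['b', 'd']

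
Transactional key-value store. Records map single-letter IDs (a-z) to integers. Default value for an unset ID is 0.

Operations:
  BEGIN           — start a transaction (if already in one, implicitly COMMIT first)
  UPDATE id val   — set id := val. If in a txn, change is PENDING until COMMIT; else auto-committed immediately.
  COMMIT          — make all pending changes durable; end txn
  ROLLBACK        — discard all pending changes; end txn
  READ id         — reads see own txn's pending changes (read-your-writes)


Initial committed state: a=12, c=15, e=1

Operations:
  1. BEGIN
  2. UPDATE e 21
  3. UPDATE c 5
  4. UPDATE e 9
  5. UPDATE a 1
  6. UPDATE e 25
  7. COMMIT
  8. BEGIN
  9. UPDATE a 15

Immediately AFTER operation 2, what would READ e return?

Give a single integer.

Initial committed: {a=12, c=15, e=1}
Op 1: BEGIN: in_txn=True, pending={}
Op 2: UPDATE e=21 (pending; pending now {e=21})
After op 2: visible(e) = 21 (pending={e=21}, committed={a=12, c=15, e=1})

Answer: 21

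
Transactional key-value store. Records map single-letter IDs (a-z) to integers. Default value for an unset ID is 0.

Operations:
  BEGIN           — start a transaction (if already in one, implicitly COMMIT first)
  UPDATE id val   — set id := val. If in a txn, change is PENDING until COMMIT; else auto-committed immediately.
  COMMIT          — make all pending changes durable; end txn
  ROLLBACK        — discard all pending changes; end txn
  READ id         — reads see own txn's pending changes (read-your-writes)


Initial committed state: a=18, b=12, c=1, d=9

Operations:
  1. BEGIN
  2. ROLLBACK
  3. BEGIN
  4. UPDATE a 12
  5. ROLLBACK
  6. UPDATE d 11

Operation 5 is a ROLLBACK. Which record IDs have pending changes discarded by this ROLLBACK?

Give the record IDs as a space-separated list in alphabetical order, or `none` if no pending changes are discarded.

Initial committed: {a=18, b=12, c=1, d=9}
Op 1: BEGIN: in_txn=True, pending={}
Op 2: ROLLBACK: discarded pending []; in_txn=False
Op 3: BEGIN: in_txn=True, pending={}
Op 4: UPDATE a=12 (pending; pending now {a=12})
Op 5: ROLLBACK: discarded pending ['a']; in_txn=False
Op 6: UPDATE d=11 (auto-commit; committed d=11)
ROLLBACK at op 5 discards: ['a']

Answer: a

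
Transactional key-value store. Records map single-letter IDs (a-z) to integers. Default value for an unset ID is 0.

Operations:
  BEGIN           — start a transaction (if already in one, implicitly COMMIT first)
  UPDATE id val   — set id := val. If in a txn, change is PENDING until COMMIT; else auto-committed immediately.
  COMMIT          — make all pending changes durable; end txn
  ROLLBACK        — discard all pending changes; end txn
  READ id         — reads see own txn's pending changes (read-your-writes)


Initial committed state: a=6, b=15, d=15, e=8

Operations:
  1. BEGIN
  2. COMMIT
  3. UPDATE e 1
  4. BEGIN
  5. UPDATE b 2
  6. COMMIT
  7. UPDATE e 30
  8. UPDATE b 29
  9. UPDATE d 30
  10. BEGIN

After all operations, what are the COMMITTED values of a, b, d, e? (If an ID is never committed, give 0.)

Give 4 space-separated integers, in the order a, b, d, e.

Answer: 6 29 30 30

Derivation:
Initial committed: {a=6, b=15, d=15, e=8}
Op 1: BEGIN: in_txn=True, pending={}
Op 2: COMMIT: merged [] into committed; committed now {a=6, b=15, d=15, e=8}
Op 3: UPDATE e=1 (auto-commit; committed e=1)
Op 4: BEGIN: in_txn=True, pending={}
Op 5: UPDATE b=2 (pending; pending now {b=2})
Op 6: COMMIT: merged ['b'] into committed; committed now {a=6, b=2, d=15, e=1}
Op 7: UPDATE e=30 (auto-commit; committed e=30)
Op 8: UPDATE b=29 (auto-commit; committed b=29)
Op 9: UPDATE d=30 (auto-commit; committed d=30)
Op 10: BEGIN: in_txn=True, pending={}
Final committed: {a=6, b=29, d=30, e=30}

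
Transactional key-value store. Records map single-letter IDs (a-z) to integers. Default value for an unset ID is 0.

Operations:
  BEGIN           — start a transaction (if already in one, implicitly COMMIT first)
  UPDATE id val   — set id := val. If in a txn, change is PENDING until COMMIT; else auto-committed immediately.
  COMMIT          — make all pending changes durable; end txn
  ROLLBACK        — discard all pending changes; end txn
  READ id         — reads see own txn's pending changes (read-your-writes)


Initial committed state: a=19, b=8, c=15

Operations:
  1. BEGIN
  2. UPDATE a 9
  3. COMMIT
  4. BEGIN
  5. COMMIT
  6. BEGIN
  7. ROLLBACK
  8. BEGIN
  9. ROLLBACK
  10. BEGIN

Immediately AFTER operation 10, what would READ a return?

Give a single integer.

Initial committed: {a=19, b=8, c=15}
Op 1: BEGIN: in_txn=True, pending={}
Op 2: UPDATE a=9 (pending; pending now {a=9})
Op 3: COMMIT: merged ['a'] into committed; committed now {a=9, b=8, c=15}
Op 4: BEGIN: in_txn=True, pending={}
Op 5: COMMIT: merged [] into committed; committed now {a=9, b=8, c=15}
Op 6: BEGIN: in_txn=True, pending={}
Op 7: ROLLBACK: discarded pending []; in_txn=False
Op 8: BEGIN: in_txn=True, pending={}
Op 9: ROLLBACK: discarded pending []; in_txn=False
Op 10: BEGIN: in_txn=True, pending={}
After op 10: visible(a) = 9 (pending={}, committed={a=9, b=8, c=15})

Answer: 9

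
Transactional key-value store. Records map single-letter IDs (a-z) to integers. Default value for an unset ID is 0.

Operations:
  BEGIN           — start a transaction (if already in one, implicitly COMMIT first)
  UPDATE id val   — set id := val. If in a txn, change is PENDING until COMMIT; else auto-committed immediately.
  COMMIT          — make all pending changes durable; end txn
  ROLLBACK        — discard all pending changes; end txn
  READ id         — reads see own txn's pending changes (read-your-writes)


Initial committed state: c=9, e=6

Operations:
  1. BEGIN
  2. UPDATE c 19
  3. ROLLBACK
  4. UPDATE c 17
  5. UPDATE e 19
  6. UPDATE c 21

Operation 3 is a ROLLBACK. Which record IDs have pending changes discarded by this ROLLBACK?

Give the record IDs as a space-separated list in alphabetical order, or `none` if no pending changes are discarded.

Initial committed: {c=9, e=6}
Op 1: BEGIN: in_txn=True, pending={}
Op 2: UPDATE c=19 (pending; pending now {c=19})
Op 3: ROLLBACK: discarded pending ['c']; in_txn=False
Op 4: UPDATE c=17 (auto-commit; committed c=17)
Op 5: UPDATE e=19 (auto-commit; committed e=19)
Op 6: UPDATE c=21 (auto-commit; committed c=21)
ROLLBACK at op 3 discards: ['c']

Answer: c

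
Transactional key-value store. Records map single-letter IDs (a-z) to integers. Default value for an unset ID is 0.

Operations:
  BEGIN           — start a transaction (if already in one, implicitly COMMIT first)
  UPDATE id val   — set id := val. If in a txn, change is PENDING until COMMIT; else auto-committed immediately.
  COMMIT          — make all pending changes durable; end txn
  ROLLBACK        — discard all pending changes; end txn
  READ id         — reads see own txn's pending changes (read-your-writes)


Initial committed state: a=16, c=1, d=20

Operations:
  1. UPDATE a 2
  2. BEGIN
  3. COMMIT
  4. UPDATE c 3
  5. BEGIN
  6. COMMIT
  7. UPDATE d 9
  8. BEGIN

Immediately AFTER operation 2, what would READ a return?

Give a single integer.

Initial committed: {a=16, c=1, d=20}
Op 1: UPDATE a=2 (auto-commit; committed a=2)
Op 2: BEGIN: in_txn=True, pending={}
After op 2: visible(a) = 2 (pending={}, committed={a=2, c=1, d=20})

Answer: 2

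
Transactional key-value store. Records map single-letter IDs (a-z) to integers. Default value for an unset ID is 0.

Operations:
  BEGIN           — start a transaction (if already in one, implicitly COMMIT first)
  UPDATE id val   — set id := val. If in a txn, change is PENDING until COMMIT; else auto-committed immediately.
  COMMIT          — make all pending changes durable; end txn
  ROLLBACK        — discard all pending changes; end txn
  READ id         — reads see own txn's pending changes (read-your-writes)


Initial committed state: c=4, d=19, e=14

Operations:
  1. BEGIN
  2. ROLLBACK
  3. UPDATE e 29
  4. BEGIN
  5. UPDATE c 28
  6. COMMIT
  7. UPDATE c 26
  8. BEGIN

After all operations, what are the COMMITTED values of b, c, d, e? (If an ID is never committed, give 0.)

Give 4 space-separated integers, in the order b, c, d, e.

Initial committed: {c=4, d=19, e=14}
Op 1: BEGIN: in_txn=True, pending={}
Op 2: ROLLBACK: discarded pending []; in_txn=False
Op 3: UPDATE e=29 (auto-commit; committed e=29)
Op 4: BEGIN: in_txn=True, pending={}
Op 5: UPDATE c=28 (pending; pending now {c=28})
Op 6: COMMIT: merged ['c'] into committed; committed now {c=28, d=19, e=29}
Op 7: UPDATE c=26 (auto-commit; committed c=26)
Op 8: BEGIN: in_txn=True, pending={}
Final committed: {c=26, d=19, e=29}

Answer: 0 26 19 29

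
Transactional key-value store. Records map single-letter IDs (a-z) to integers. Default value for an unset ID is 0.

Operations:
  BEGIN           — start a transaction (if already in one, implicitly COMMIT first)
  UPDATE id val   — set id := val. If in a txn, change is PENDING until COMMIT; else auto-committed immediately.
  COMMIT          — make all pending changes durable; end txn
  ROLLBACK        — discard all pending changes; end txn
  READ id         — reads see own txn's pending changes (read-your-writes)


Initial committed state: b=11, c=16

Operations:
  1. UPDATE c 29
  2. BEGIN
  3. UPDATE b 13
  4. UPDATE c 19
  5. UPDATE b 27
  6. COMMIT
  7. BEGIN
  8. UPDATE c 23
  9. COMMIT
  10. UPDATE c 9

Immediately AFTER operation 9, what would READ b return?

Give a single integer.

Initial committed: {b=11, c=16}
Op 1: UPDATE c=29 (auto-commit; committed c=29)
Op 2: BEGIN: in_txn=True, pending={}
Op 3: UPDATE b=13 (pending; pending now {b=13})
Op 4: UPDATE c=19 (pending; pending now {b=13, c=19})
Op 5: UPDATE b=27 (pending; pending now {b=27, c=19})
Op 6: COMMIT: merged ['b', 'c'] into committed; committed now {b=27, c=19}
Op 7: BEGIN: in_txn=True, pending={}
Op 8: UPDATE c=23 (pending; pending now {c=23})
Op 9: COMMIT: merged ['c'] into committed; committed now {b=27, c=23}
After op 9: visible(b) = 27 (pending={}, committed={b=27, c=23})

Answer: 27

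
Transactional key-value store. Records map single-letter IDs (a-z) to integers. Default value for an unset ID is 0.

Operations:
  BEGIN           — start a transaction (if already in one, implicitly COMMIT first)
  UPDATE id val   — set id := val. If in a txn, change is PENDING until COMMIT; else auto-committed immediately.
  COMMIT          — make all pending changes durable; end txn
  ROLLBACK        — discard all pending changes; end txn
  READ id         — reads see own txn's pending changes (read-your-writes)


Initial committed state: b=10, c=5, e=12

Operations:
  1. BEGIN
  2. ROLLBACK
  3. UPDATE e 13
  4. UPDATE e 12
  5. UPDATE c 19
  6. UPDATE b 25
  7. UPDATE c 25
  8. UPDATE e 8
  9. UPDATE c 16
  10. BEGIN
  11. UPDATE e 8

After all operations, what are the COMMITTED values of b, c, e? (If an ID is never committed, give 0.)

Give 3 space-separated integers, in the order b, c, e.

Answer: 25 16 8

Derivation:
Initial committed: {b=10, c=5, e=12}
Op 1: BEGIN: in_txn=True, pending={}
Op 2: ROLLBACK: discarded pending []; in_txn=False
Op 3: UPDATE e=13 (auto-commit; committed e=13)
Op 4: UPDATE e=12 (auto-commit; committed e=12)
Op 5: UPDATE c=19 (auto-commit; committed c=19)
Op 6: UPDATE b=25 (auto-commit; committed b=25)
Op 7: UPDATE c=25 (auto-commit; committed c=25)
Op 8: UPDATE e=8 (auto-commit; committed e=8)
Op 9: UPDATE c=16 (auto-commit; committed c=16)
Op 10: BEGIN: in_txn=True, pending={}
Op 11: UPDATE e=8 (pending; pending now {e=8})
Final committed: {b=25, c=16, e=8}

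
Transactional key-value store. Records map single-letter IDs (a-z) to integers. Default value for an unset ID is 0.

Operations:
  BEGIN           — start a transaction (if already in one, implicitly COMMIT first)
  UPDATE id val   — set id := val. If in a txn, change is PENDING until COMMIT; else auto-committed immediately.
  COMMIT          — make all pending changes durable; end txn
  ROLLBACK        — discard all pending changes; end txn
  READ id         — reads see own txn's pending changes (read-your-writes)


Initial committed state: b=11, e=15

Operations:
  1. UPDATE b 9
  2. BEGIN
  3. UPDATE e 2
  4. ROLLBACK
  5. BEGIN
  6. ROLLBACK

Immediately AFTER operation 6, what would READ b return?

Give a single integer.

Initial committed: {b=11, e=15}
Op 1: UPDATE b=9 (auto-commit; committed b=9)
Op 2: BEGIN: in_txn=True, pending={}
Op 3: UPDATE e=2 (pending; pending now {e=2})
Op 4: ROLLBACK: discarded pending ['e']; in_txn=False
Op 5: BEGIN: in_txn=True, pending={}
Op 6: ROLLBACK: discarded pending []; in_txn=False
After op 6: visible(b) = 9 (pending={}, committed={b=9, e=15})

Answer: 9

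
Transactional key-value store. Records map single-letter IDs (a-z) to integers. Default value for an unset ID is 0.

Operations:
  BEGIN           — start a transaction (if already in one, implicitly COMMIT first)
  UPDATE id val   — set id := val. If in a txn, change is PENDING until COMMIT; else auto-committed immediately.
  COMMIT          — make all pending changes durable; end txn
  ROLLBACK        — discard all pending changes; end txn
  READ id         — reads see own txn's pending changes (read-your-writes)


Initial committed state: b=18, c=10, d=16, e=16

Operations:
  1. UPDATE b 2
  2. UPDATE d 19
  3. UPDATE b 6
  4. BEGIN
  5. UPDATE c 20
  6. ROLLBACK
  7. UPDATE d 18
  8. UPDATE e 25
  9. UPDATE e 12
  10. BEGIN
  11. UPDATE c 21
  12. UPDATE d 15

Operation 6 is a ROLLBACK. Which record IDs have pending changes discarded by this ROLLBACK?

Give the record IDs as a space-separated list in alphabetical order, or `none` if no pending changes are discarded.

Initial committed: {b=18, c=10, d=16, e=16}
Op 1: UPDATE b=2 (auto-commit; committed b=2)
Op 2: UPDATE d=19 (auto-commit; committed d=19)
Op 3: UPDATE b=6 (auto-commit; committed b=6)
Op 4: BEGIN: in_txn=True, pending={}
Op 5: UPDATE c=20 (pending; pending now {c=20})
Op 6: ROLLBACK: discarded pending ['c']; in_txn=False
Op 7: UPDATE d=18 (auto-commit; committed d=18)
Op 8: UPDATE e=25 (auto-commit; committed e=25)
Op 9: UPDATE e=12 (auto-commit; committed e=12)
Op 10: BEGIN: in_txn=True, pending={}
Op 11: UPDATE c=21 (pending; pending now {c=21})
Op 12: UPDATE d=15 (pending; pending now {c=21, d=15})
ROLLBACK at op 6 discards: ['c']

Answer: c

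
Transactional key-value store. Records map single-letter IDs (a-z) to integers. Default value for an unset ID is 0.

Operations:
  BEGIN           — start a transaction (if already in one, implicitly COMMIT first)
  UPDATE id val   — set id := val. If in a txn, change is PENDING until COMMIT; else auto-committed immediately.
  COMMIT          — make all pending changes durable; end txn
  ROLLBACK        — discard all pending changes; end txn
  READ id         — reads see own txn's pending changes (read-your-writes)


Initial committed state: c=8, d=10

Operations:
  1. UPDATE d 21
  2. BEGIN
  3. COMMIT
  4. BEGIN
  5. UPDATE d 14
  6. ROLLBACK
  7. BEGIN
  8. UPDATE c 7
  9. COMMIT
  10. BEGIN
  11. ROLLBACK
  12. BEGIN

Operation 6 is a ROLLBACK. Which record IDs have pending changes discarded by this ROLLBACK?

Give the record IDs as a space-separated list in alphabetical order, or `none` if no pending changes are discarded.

Answer: d

Derivation:
Initial committed: {c=8, d=10}
Op 1: UPDATE d=21 (auto-commit; committed d=21)
Op 2: BEGIN: in_txn=True, pending={}
Op 3: COMMIT: merged [] into committed; committed now {c=8, d=21}
Op 4: BEGIN: in_txn=True, pending={}
Op 5: UPDATE d=14 (pending; pending now {d=14})
Op 6: ROLLBACK: discarded pending ['d']; in_txn=False
Op 7: BEGIN: in_txn=True, pending={}
Op 8: UPDATE c=7 (pending; pending now {c=7})
Op 9: COMMIT: merged ['c'] into committed; committed now {c=7, d=21}
Op 10: BEGIN: in_txn=True, pending={}
Op 11: ROLLBACK: discarded pending []; in_txn=False
Op 12: BEGIN: in_txn=True, pending={}
ROLLBACK at op 6 discards: ['d']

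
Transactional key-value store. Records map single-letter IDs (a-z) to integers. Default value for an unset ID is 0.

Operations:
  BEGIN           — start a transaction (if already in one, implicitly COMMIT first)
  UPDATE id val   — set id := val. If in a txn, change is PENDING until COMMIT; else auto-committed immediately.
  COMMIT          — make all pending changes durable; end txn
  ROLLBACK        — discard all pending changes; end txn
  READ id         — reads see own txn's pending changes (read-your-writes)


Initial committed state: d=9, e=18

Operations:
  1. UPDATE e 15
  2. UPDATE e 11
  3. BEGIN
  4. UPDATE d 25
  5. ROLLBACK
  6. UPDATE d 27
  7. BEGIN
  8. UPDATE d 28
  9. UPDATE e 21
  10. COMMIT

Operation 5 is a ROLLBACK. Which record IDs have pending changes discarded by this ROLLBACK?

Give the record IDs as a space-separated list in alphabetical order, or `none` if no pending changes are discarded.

Answer: d

Derivation:
Initial committed: {d=9, e=18}
Op 1: UPDATE e=15 (auto-commit; committed e=15)
Op 2: UPDATE e=11 (auto-commit; committed e=11)
Op 3: BEGIN: in_txn=True, pending={}
Op 4: UPDATE d=25 (pending; pending now {d=25})
Op 5: ROLLBACK: discarded pending ['d']; in_txn=False
Op 6: UPDATE d=27 (auto-commit; committed d=27)
Op 7: BEGIN: in_txn=True, pending={}
Op 8: UPDATE d=28 (pending; pending now {d=28})
Op 9: UPDATE e=21 (pending; pending now {d=28, e=21})
Op 10: COMMIT: merged ['d', 'e'] into committed; committed now {d=28, e=21}
ROLLBACK at op 5 discards: ['d']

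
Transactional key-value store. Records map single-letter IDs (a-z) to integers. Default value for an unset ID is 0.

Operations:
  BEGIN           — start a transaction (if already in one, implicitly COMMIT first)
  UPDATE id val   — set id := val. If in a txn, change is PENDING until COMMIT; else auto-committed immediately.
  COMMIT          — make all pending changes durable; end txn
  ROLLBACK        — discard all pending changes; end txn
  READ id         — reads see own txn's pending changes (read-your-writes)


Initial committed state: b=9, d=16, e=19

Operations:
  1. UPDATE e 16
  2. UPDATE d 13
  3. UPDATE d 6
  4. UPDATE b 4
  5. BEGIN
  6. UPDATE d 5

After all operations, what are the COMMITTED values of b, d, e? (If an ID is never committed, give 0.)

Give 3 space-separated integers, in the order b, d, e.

Initial committed: {b=9, d=16, e=19}
Op 1: UPDATE e=16 (auto-commit; committed e=16)
Op 2: UPDATE d=13 (auto-commit; committed d=13)
Op 3: UPDATE d=6 (auto-commit; committed d=6)
Op 4: UPDATE b=4 (auto-commit; committed b=4)
Op 5: BEGIN: in_txn=True, pending={}
Op 6: UPDATE d=5 (pending; pending now {d=5})
Final committed: {b=4, d=6, e=16}

Answer: 4 6 16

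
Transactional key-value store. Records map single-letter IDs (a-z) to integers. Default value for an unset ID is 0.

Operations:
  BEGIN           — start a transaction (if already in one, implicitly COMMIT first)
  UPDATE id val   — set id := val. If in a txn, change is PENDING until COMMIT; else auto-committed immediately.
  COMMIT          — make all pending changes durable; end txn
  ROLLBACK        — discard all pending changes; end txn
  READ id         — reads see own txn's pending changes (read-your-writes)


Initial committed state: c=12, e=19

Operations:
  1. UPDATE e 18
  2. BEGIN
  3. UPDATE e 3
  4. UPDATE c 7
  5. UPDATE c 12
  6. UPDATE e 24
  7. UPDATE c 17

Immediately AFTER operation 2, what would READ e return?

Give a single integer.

Answer: 18

Derivation:
Initial committed: {c=12, e=19}
Op 1: UPDATE e=18 (auto-commit; committed e=18)
Op 2: BEGIN: in_txn=True, pending={}
After op 2: visible(e) = 18 (pending={}, committed={c=12, e=18})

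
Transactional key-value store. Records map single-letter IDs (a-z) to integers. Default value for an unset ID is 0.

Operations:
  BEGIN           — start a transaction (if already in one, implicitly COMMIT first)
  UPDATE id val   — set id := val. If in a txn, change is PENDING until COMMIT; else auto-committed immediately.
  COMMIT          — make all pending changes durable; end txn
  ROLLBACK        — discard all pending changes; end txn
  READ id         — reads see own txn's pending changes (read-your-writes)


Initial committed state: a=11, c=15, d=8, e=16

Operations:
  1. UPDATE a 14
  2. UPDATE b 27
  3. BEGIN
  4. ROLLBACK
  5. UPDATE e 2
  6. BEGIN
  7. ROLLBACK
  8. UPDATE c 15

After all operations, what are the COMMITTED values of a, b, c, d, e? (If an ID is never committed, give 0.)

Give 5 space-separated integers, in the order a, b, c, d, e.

Answer: 14 27 15 8 2

Derivation:
Initial committed: {a=11, c=15, d=8, e=16}
Op 1: UPDATE a=14 (auto-commit; committed a=14)
Op 2: UPDATE b=27 (auto-commit; committed b=27)
Op 3: BEGIN: in_txn=True, pending={}
Op 4: ROLLBACK: discarded pending []; in_txn=False
Op 5: UPDATE e=2 (auto-commit; committed e=2)
Op 6: BEGIN: in_txn=True, pending={}
Op 7: ROLLBACK: discarded pending []; in_txn=False
Op 8: UPDATE c=15 (auto-commit; committed c=15)
Final committed: {a=14, b=27, c=15, d=8, e=2}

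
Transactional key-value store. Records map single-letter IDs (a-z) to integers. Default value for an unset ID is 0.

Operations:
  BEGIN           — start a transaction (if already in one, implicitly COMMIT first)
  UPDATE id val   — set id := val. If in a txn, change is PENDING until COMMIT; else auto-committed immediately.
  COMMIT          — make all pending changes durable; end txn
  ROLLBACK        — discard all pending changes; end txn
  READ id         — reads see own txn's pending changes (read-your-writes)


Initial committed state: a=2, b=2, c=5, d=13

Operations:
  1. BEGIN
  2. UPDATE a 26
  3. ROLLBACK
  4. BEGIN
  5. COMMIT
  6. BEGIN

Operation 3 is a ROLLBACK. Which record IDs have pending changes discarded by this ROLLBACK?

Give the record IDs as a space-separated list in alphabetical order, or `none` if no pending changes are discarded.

Initial committed: {a=2, b=2, c=5, d=13}
Op 1: BEGIN: in_txn=True, pending={}
Op 2: UPDATE a=26 (pending; pending now {a=26})
Op 3: ROLLBACK: discarded pending ['a']; in_txn=False
Op 4: BEGIN: in_txn=True, pending={}
Op 5: COMMIT: merged [] into committed; committed now {a=2, b=2, c=5, d=13}
Op 6: BEGIN: in_txn=True, pending={}
ROLLBACK at op 3 discards: ['a']

Answer: a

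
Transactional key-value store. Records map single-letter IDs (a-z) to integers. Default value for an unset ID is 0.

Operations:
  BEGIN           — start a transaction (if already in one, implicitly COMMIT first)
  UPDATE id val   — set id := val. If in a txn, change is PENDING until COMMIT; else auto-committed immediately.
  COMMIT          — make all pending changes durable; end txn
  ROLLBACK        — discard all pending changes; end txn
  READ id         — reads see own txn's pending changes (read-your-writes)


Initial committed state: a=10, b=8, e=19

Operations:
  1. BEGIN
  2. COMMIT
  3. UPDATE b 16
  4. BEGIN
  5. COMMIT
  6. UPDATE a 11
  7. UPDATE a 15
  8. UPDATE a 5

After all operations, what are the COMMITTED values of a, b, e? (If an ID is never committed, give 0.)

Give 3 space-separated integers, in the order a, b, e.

Initial committed: {a=10, b=8, e=19}
Op 1: BEGIN: in_txn=True, pending={}
Op 2: COMMIT: merged [] into committed; committed now {a=10, b=8, e=19}
Op 3: UPDATE b=16 (auto-commit; committed b=16)
Op 4: BEGIN: in_txn=True, pending={}
Op 5: COMMIT: merged [] into committed; committed now {a=10, b=16, e=19}
Op 6: UPDATE a=11 (auto-commit; committed a=11)
Op 7: UPDATE a=15 (auto-commit; committed a=15)
Op 8: UPDATE a=5 (auto-commit; committed a=5)
Final committed: {a=5, b=16, e=19}

Answer: 5 16 19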